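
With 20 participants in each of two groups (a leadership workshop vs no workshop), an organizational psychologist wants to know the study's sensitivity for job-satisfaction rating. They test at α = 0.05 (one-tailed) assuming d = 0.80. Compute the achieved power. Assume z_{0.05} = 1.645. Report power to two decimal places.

power ≈ 0.81

For two equal groups, power = Φ(d·√(n/2) − z_{α}).
d·√(n/2) = 0.80 × √(20/2) = 0.80 × 3.162 = 2.530.
z_β = 2.530 − 1.645 = 0.885.
Power = Φ(0.885) = 0.812.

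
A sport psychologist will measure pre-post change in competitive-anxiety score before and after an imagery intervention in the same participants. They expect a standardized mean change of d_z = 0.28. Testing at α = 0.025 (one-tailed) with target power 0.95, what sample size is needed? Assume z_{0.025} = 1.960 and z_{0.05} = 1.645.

For a paired (one-sample on differences) test: n = ((z_{α} + z_β) / d)².
z_{α} + z_β = 1.960 + 1.645 = 3.605.
n = (3.605 / 0.28)² = 12.875² = 165.77.
Round up.

n = 166 pairs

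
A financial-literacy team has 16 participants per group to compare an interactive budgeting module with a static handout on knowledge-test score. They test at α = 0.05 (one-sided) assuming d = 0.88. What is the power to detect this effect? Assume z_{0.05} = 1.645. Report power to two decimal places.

power ≈ 0.80

For two equal groups, power = Φ(d·√(n/2) − z_{α}).
d·√(n/2) = 0.88 × √(16/2) = 0.88 × 2.828 = 2.489.
z_β = 2.489 − 1.645 = 0.844.
Power = Φ(0.844) = 0.801.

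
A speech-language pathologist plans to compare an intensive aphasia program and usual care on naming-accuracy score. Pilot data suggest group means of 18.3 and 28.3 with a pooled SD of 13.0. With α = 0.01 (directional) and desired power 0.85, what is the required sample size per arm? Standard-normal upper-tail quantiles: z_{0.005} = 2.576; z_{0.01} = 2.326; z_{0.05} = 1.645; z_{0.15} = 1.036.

Cohen's d = |M₁ − M₂| / SD_pooled = |18.3 − 28.3| / 13.0 = 10.0 / 13.0 = 0.769.
For two independent groups with equal n: n = 2·((z_{α} + z_β) / d)².
z_{α} + z_β = 2.326 + 1.036 = 3.362.
n = 2 × (3.362 / 0.769)² = 2 × 4.372² = 2 × 19.11 = 38.2.
Round up to the next whole participant.

n = 39 per group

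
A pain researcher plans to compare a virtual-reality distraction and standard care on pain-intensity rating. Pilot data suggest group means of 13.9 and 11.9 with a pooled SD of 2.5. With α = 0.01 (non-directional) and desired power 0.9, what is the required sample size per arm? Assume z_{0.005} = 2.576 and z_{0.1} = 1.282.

Cohen's d = |M₁ − M₂| / SD_pooled = |13.9 − 11.9| / 2.5 = 2.0 / 2.5 = 0.800.
For two independent groups with equal n: n = 2·((z_{α/2} + z_β) / d)².
z_{α/2} + z_β = 2.576 + 1.282 = 3.858.
n = 2 × (3.858 / 0.800)² = 2 × 4.822² = 2 × 23.26 = 46.5.
Round up to the next whole participant.

n = 47 per group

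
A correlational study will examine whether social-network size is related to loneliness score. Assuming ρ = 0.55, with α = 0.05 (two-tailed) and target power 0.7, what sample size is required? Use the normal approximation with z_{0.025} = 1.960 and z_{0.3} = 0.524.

n = 20

Fisher's z: C = ½·ln((1+r)/(1−r)) = ½·ln(3.4444) = 0.6184.
n = ((z_{α/2} + z_β)/C)² + 3.
(1.960 + 0.524) / 0.6184 = 2.484 / 0.6184 = 4.017.
n = 4.017² + 3 = 16.13 + 3 = 19.1.
Round up.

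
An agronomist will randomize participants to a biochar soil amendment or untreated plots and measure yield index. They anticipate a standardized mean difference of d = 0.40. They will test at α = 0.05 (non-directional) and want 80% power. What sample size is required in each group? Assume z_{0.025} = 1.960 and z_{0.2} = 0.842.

n = 99 per group

For two independent groups with equal n: n = 2·((z_{α/2} + z_β) / d)².
z_{α/2} + z_β = 1.960 + 0.842 = 2.802.
n = 2 × (2.802 / 0.40)² = 2 × 7.005² = 2 × 49.07 = 98.1.
Round up to the next whole participant.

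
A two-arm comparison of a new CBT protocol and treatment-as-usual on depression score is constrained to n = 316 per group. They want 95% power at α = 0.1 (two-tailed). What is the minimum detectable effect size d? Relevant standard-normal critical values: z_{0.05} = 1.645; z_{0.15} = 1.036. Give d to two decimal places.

d_min ≈ 0.26

For two independent groups of n = 316 each: d_min = (z_{α/2} + z_β)·√(2/n).
z-sum = 1.645 + 1.645 = 3.290.
d_min = 3.290 × √(2/316) = 3.290 × 0.0796 = 0.262.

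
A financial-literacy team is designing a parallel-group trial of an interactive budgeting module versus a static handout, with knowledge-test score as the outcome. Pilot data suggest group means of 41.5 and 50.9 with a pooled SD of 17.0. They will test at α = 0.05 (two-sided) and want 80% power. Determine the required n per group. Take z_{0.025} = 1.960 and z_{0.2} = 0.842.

n = 52 per group

Cohen's d = |M₁ − M₂| / SD_pooled = |41.5 − 50.9| / 17.0 = 9.4 / 17.0 = 0.553.
For two independent groups with equal n: n = 2·((z_{α/2} + z_β) / d)².
z_{α/2} + z_β = 1.960 + 0.842 = 2.802.
n = 2 × (2.802 / 0.553)² = 2 × 5.067² = 2 × 25.67 = 51.3.
Round up to the next whole participant.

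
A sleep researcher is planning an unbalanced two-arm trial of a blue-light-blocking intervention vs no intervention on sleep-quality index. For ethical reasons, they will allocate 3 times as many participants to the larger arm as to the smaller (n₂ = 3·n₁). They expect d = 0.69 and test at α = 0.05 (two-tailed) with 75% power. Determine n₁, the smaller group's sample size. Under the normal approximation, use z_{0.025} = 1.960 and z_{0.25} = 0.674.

With allocation ratio k = n₂/n₁ = 3, Var(x̄₁−x̄₂) = σ²(1/n₁ + 1/(k·n₁)) = σ²·(k+1)/(k·n₁).
So n₁ = (1 + 1/k)·((z_{α/2} + z_β)/d)² = 1.333 × (2.634/0.69)².
n₁ = 1.333 × 14.57 = 19.4.
Round up: n₁ = 20, giving n₂ = 3 × 20 = 60.

n₁ = 20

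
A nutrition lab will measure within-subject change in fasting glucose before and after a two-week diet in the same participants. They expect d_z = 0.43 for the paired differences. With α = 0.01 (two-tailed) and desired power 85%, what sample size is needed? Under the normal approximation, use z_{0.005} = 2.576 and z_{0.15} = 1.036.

For a paired (one-sample on differences) test: n = ((z_{α/2} + z_β) / d)².
z_{α/2} + z_β = 2.576 + 1.036 = 3.612.
n = (3.612 / 0.43)² = 8.400² = 70.56.
Round up.

n = 71 pairs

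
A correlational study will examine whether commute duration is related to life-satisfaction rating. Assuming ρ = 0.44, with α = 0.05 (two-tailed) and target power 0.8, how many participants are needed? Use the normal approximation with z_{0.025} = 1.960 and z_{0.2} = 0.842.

n = 39

Fisher's z: C = ½·ln((1+r)/(1−r)) = ½·ln(2.5714) = 0.4722.
n = ((z_{α/2} + z_β)/C)² + 3.
(1.960 + 0.842) / 0.4722 = 2.802 / 0.4722 = 5.934.
n = 5.934² + 3 = 35.21 + 3 = 38.2.
Round up.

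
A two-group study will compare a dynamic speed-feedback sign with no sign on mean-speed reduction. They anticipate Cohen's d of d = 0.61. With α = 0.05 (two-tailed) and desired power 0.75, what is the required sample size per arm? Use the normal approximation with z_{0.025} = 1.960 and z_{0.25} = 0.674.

For two independent groups with equal n: n = 2·((z_{α/2} + z_β) / d)².
z_{α/2} + z_β = 1.960 + 0.674 = 2.634.
n = 2 × (2.634 / 0.61)² = 2 × 4.318² = 2 × 18.65 = 37.3.
Round up to the next whole participant.

n = 38 per group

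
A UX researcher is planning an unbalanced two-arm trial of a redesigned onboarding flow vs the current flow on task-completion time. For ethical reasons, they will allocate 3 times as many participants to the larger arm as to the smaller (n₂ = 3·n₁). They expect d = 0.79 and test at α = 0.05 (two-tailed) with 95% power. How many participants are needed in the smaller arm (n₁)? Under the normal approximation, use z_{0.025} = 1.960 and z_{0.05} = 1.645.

With allocation ratio k = n₂/n₁ = 3, Var(x̄₁−x̄₂) = σ²(1/n₁ + 1/(k·n₁)) = σ²·(k+1)/(k·n₁).
So n₁ = (1 + 1/k)·((z_{α/2} + z_β)/d)² = 1.333 × (3.605/0.79)².
n₁ = 1.333 × 20.82 = 27.8.
Round up: n₁ = 28, giving n₂ = 3 × 28 = 84.

n₁ = 28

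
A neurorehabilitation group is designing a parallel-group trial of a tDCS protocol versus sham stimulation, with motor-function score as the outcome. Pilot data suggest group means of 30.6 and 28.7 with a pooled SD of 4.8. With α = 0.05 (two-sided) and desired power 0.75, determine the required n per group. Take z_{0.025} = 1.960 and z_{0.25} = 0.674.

Cohen's d = |M₁ − M₂| / SD_pooled = |30.6 − 28.7| / 4.8 = 1.9 / 4.8 = 0.396.
For two independent groups with equal n: n = 2·((z_{α/2} + z_β) / d)².
z_{α/2} + z_β = 1.960 + 0.674 = 2.634.
n = 2 × (2.634 / 0.396)² = 2 × 6.652² = 2 × 44.24 = 88.5.
Round up to the next whole participant.

n = 89 per group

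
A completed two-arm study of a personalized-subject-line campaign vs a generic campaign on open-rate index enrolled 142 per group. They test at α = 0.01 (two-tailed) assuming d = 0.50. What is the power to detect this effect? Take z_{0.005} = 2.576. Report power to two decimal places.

power ≈ 0.95

For two equal groups, power = Φ(d·√(n/2) − z_{α/2}).
d·√(n/2) = 0.50 × √(142/2) = 0.50 × 8.426 = 4.213.
z_β = 4.213 − 2.576 = 1.637.
Power = Φ(1.637) = 0.949.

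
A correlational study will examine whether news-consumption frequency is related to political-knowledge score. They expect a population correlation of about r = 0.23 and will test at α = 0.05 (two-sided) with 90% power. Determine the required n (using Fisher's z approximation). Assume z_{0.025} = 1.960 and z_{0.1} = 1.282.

Fisher's z: C = ½·ln((1+r)/(1−r)) = ½·ln(1.5974) = 0.2342.
n = ((z_{α/2} + z_β)/C)² + 3.
(1.960 + 1.282) / 0.2342 = 3.242 / 0.2342 = 13.843.
n = 13.843² + 3 = 191.63 + 3 = 194.6.
Round up.

n = 195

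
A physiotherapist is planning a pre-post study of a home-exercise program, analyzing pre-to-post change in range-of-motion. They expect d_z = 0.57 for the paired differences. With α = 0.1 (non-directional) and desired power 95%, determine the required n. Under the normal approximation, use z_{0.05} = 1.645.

n = 34 pairs

For a paired (one-sample on differences) test: n = ((z_{α/2} + z_β) / d)².
z_{α/2} + z_β = 1.645 + 1.645 = 3.290.
n = (3.290 / 0.57)² = 5.772² = 33.32.
Round up.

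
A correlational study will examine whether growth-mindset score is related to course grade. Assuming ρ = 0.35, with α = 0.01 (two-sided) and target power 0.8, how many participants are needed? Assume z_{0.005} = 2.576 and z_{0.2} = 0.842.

Fisher's z: C = ½·ln((1+r)/(1−r)) = ½·ln(2.0769) = 0.3654.
n = ((z_{α/2} + z_β)/C)² + 3.
(2.576 + 0.842) / 0.3654 = 3.418 / 0.3654 = 9.354.
n = 9.354² + 3 = 87.50 + 3 = 90.5.
Round up.

n = 91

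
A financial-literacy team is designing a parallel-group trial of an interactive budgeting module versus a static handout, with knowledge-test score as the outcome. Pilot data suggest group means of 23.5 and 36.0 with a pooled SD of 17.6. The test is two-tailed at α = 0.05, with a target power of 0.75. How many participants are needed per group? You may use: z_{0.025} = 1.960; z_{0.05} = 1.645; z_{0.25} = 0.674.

Cohen's d = |M₁ − M₂| / SD_pooled = |23.5 − 36.0| / 17.6 = 12.5 / 17.6 = 0.710.
For two independent groups with equal n: n = 2·((z_{α/2} + z_β) / d)².
z_{α/2} + z_β = 1.960 + 0.674 = 2.634.
n = 2 × (2.634 / 0.710)² = 2 × 3.710² = 2 × 13.76 = 27.5.
Round up to the next whole participant.

n = 28 per group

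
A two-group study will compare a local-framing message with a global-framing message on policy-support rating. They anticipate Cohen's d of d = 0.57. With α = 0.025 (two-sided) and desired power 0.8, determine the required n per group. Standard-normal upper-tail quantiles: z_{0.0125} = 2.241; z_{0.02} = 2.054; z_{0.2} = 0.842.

For two independent groups with equal n: n = 2·((z_{α/2} + z_β) / d)².
z_{α/2} + z_β = 2.241 + 0.842 = 3.083.
n = 2 × (3.083 / 0.57)² = 2 × 5.409² = 2 × 29.25 = 58.5.
Round up to the next whole participant.

n = 59 per group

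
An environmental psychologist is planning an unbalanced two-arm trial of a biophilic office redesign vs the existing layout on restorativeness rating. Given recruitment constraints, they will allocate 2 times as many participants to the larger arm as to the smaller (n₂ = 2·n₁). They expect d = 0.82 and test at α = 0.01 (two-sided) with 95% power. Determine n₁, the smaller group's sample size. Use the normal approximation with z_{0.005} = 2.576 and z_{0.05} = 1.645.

With allocation ratio k = n₂/n₁ = 2, Var(x̄₁−x̄₂) = σ²(1/n₁ + 1/(k·n₁)) = σ²·(k+1)/(k·n₁).
So n₁ = (1 + 1/k)·((z_{α/2} + z_β)/d)² = 1.500 × (4.221/0.82)².
n₁ = 1.500 × 26.50 = 39.7.
Round up: n₁ = 40, giving n₂ = 2 × 40 = 80.

n₁ = 40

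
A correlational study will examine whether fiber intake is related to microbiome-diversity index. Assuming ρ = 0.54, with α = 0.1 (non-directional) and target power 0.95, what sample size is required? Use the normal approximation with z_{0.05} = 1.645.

n = 33

Fisher's z: C = ½·ln((1+r)/(1−r)) = ½·ln(3.3478) = 0.6042.
n = ((z_{α/2} + z_β)/C)² + 3.
(1.645 + 1.645) / 0.6042 = 3.290 / 0.6042 = 5.445.
n = 5.445² + 3 = 29.65 + 3 = 32.7.
Round up.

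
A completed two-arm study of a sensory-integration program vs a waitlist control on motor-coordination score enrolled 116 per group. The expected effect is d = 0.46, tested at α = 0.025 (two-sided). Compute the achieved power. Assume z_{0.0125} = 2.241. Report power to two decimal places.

For two equal groups, power = Φ(d·√(n/2) − z_{α/2}).
d·√(n/2) = 0.46 × √(116/2) = 0.46 × 7.616 = 3.503.
z_β = 3.503 − 2.241 = 1.262.
Power = Φ(1.262) = 0.897.

power ≈ 0.90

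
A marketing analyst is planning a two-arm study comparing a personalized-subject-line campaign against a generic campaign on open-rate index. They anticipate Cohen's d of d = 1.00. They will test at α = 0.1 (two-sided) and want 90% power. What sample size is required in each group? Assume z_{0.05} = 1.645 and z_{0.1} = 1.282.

n = 18 per group

For two independent groups with equal n: n = 2·((z_{α/2} + z_β) / d)².
z_{α/2} + z_β = 1.645 + 1.282 = 2.927.
n = 2 × (2.927 / 1.00)² = 2 × 2.927² = 2 × 8.57 = 17.1.
Round up to the next whole participant.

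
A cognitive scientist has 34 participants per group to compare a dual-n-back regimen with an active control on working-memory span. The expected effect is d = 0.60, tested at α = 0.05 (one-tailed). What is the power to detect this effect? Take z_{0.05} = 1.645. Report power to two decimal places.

For two equal groups, power = Φ(d·√(n/2) − z_{α}).
d·√(n/2) = 0.60 × √(34/2) = 0.60 × 4.123 = 2.474.
z_β = 2.474 − 1.645 = 0.829.
Power = Φ(0.829) = 0.796.

power ≈ 0.80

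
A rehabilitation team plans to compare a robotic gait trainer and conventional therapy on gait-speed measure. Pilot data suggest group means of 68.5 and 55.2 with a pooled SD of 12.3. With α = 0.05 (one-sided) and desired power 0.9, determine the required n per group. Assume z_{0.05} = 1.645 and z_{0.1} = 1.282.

n = 15 per group

Cohen's d = |M₁ − M₂| / SD_pooled = |68.5 − 55.2| / 12.3 = 13.3 / 12.3 = 1.081.
For two independent groups with equal n: n = 2·((z_{α} + z_β) / d)².
z_{α} + z_β = 1.645 + 1.282 = 2.927.
n = 2 × (2.927 / 1.081)² = 2 × 2.708² = 2 × 7.33 = 14.7.
Round up to the next whole participant.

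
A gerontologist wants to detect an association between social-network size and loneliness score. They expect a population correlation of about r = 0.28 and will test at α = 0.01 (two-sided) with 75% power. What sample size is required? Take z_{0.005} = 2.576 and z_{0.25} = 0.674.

n = 131

Fisher's z: C = ½·ln((1+r)/(1−r)) = ½·ln(1.7778) = 0.2877.
n = ((z_{α/2} + z_β)/C)² + 3.
(2.576 + 0.674) / 0.2877 = 3.250 / 0.2877 = 11.296.
n = 11.296² + 3 = 127.61 + 3 = 130.6.
Round up.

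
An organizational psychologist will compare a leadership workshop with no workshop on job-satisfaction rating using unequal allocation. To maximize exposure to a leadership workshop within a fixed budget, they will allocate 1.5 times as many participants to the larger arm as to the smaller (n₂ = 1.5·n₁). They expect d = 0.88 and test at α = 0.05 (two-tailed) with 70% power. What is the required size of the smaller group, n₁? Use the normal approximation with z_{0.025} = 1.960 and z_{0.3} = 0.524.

n₁ = 14

With allocation ratio k = n₂/n₁ = 1.5, Var(x̄₁−x̄₂) = σ²(1/n₁ + 1/(k·n₁)) = σ²·(k+1)/(k·n₁).
So n₁ = (1 + 1/k)·((z_{α/2} + z_β)/d)² = 1.667 × (2.484/0.88)².
n₁ = 1.667 × 7.97 = 13.3.
Round up: n₁ = 14, giving n₂ = 1.5 × 14 = 21.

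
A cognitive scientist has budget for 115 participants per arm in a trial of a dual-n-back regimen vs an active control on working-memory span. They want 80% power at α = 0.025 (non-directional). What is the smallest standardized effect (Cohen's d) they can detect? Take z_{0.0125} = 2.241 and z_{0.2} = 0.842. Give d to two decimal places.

d_min ≈ 0.41

For two independent groups of n = 115 each: d_min = (z_{α/2} + z_β)·√(2/n).
z-sum = 2.241 + 0.842 = 3.083.
d_min = 3.083 × √(2/115) = 3.083 × 0.1319 = 0.407.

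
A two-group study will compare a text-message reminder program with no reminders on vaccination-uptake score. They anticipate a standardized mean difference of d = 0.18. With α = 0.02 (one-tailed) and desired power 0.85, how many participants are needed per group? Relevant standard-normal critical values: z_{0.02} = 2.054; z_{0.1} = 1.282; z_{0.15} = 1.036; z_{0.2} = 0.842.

For two independent groups with equal n: n = 2·((z_{α} + z_β) / d)².
z_{α} + z_β = 2.054 + 1.036 = 3.090.
n = 2 × (3.090 / 0.18)² = 2 × 17.167² = 2 × 294.69 = 589.4.
Round up to the next whole participant.

n = 590 per group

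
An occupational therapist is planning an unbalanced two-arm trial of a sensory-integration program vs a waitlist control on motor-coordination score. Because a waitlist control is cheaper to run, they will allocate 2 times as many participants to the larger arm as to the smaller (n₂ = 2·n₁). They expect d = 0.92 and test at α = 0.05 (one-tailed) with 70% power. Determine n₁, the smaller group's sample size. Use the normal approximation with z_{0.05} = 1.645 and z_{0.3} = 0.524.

n₁ = 9

With allocation ratio k = n₂/n₁ = 2, Var(x̄₁−x̄₂) = σ²(1/n₁ + 1/(k·n₁)) = σ²·(k+1)/(k·n₁).
So n₁ = (1 + 1/k)·((z_{α} + z_β)/d)² = 1.500 × (2.169/0.92)².
n₁ = 1.500 × 5.56 = 8.3.
Round up: n₁ = 9, giving n₂ = 2 × 9 = 18.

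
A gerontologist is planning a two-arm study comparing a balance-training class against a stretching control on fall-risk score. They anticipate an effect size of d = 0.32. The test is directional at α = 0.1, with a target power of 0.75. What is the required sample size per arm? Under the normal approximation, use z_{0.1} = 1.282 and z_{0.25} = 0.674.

n = 75 per group

For two independent groups with equal n: n = 2·((z_{α} + z_β) / d)².
z_{α} + z_β = 1.282 + 0.674 = 1.956.
n = 2 × (1.956 / 0.32)² = 2 × 6.112² = 2 × 37.36 = 74.7.
Round up to the next whole participant.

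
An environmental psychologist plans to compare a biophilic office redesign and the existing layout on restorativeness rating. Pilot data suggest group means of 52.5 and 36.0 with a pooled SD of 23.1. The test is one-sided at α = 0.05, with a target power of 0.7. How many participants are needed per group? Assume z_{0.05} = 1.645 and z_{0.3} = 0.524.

Cohen's d = |M₁ − M₂| / SD_pooled = |52.5 − 36.0| / 23.1 = 16.5 / 23.1 = 0.714.
For two independent groups with equal n: n = 2·((z_{α} + z_β) / d)².
z_{α} + z_β = 1.645 + 0.524 = 2.169.
n = 2 × (2.169 / 0.714)² = 2 × 3.038² = 2 × 9.23 = 18.5.
Round up to the next whole participant.

n = 19 per group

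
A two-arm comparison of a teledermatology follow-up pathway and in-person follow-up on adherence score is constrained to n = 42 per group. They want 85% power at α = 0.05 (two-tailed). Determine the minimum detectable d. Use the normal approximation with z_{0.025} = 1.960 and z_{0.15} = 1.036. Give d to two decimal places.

For two independent groups of n = 42 each: d_min = (z_{α/2} + z_β)·√(2/n).
z-sum = 1.960 + 1.036 = 2.996.
d_min = 2.996 × √(2/42) = 2.996 × 0.2182 = 0.654.

d_min ≈ 0.65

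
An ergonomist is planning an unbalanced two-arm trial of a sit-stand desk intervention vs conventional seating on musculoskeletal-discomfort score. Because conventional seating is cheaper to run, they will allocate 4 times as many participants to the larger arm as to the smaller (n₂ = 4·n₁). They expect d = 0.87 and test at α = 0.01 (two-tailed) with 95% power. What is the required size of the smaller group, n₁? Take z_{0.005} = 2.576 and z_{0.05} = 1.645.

n₁ = 30

With allocation ratio k = n₂/n₁ = 4, Var(x̄₁−x̄₂) = σ²(1/n₁ + 1/(k·n₁)) = σ²·(k+1)/(k·n₁).
So n₁ = (1 + 1/k)·((z_{α/2} + z_β)/d)² = 1.250 × (4.221/0.87)².
n₁ = 1.250 × 23.54 = 29.4.
Round up: n₁ = 30, giving n₂ = 4 × 30 = 120.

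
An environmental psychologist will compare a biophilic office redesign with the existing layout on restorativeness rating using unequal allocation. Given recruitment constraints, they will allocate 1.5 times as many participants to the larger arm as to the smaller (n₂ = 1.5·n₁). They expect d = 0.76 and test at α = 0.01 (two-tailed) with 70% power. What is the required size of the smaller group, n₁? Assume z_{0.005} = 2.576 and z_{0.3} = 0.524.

With allocation ratio k = n₂/n₁ = 1.5, Var(x̄₁−x̄₂) = σ²(1/n₁ + 1/(k·n₁)) = σ²·(k+1)/(k·n₁).
So n₁ = (1 + 1/k)·((z_{α/2} + z_β)/d)² = 1.667 × (3.100/0.76)².
n₁ = 1.667 × 16.64 = 27.7.
Round up: n₁ = 28, giving n₂ = 1.5 × 28 = 42.

n₁ = 28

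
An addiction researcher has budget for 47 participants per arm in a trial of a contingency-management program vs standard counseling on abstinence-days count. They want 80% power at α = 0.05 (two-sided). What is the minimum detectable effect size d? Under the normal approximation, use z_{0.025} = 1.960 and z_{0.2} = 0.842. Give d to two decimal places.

For two independent groups of n = 47 each: d_min = (z_{α/2} + z_β)·√(2/n).
z-sum = 1.960 + 0.842 = 2.802.
d_min = 2.802 × √(2/47) = 2.802 × 0.2063 = 0.578.

d_min ≈ 0.58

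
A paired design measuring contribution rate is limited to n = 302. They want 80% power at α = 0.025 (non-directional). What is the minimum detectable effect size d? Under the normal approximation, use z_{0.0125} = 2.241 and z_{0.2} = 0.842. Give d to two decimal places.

For a single sample (or paired design) of n = 302: d_min = (z_{α/2} + z_β)/√n.
z-sum = 2.241 + 0.842 = 3.083.
d_min = 3.083 / √302 = 3.083 / 17.378 = 0.177.

d_min ≈ 0.18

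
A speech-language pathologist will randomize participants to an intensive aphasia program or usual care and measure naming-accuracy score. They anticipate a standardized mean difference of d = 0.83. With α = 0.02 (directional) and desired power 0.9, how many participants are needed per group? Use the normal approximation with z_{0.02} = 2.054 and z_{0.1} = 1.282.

n = 33 per group

For two independent groups with equal n: n = 2·((z_{α} + z_β) / d)².
z_{α} + z_β = 2.054 + 1.282 = 3.336.
n = 2 × (3.336 / 0.83)² = 2 × 4.019² = 2 × 16.15 = 32.3.
Round up to the next whole participant.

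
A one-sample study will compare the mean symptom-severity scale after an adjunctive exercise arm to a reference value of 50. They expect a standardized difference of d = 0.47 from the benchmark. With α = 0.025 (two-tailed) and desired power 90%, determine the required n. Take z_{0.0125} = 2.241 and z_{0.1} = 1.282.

For a one-sample test: n = ((z_{α/2} + z_β) / d)².
z_{α/2} + z_β = 2.241 + 1.282 = 3.523.
n = (3.523 / 0.47)² = 7.496² = 56.19.
Round up.

n = 57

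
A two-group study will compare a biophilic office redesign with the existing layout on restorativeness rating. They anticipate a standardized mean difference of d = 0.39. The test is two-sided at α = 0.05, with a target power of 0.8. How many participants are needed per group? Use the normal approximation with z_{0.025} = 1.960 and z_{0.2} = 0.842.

n = 104 per group

For two independent groups with equal n: n = 2·((z_{α/2} + z_β) / d)².
z_{α/2} + z_β = 1.960 + 0.842 = 2.802.
n = 2 × (2.802 / 0.39)² = 2 × 7.185² = 2 × 51.62 = 103.2.
Round up to the next whole participant.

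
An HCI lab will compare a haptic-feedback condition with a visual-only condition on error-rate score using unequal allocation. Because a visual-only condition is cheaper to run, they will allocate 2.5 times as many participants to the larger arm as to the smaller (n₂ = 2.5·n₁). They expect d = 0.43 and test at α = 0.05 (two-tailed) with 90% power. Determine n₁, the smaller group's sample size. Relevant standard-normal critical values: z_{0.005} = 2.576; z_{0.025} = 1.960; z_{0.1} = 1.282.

With allocation ratio k = n₂/n₁ = 2.5, Var(x̄₁−x̄₂) = σ²(1/n₁ + 1/(k·n₁)) = σ²·(k+1)/(k·n₁).
So n₁ = (1 + 1/k)·((z_{α/2} + z_β)/d)² = 1.400 × (3.242/0.43)².
n₁ = 1.400 × 56.84 = 79.6.
Round up: n₁ = 80, giving n₂ = 2.5 × 80 = 200.

n₁ = 80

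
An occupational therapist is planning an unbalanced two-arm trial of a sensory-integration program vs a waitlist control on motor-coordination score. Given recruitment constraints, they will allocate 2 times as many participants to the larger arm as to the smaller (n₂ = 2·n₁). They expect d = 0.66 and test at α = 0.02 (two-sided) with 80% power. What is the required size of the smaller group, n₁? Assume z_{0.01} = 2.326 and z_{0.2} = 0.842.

n₁ = 35

With allocation ratio k = n₂/n₁ = 2, Var(x̄₁−x̄₂) = σ²(1/n₁ + 1/(k·n₁)) = σ²·(k+1)/(k·n₁).
So n₁ = (1 + 1/k)·((z_{α/2} + z_β)/d)² = 1.500 × (3.168/0.66)².
n₁ = 1.500 × 23.04 = 34.6.
Round up: n₁ = 35, giving n₂ = 2 × 35 = 70.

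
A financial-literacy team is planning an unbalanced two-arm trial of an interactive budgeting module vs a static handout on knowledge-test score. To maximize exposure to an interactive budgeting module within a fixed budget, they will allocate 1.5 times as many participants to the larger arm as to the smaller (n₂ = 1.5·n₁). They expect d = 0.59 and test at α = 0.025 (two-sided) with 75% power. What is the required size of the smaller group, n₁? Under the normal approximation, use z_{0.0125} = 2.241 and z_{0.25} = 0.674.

n₁ = 41

With allocation ratio k = n₂/n₁ = 1.5, Var(x̄₁−x̄₂) = σ²(1/n₁ + 1/(k·n₁)) = σ²·(k+1)/(k·n₁).
So n₁ = (1 + 1/k)·((z_{α/2} + z_β)/d)² = 1.667 × (2.915/0.59)².
n₁ = 1.667 × 24.41 = 40.7.
Round up: n₁ = 41, giving n₂ = ⌈1.5 × 41⌉ = ⌈61.5⌉ = 62.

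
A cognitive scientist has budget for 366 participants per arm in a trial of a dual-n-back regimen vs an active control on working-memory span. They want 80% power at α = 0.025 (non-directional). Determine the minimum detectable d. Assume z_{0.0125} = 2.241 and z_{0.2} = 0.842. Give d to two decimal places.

d_min ≈ 0.23

For two independent groups of n = 366 each: d_min = (z_{α/2} + z_β)·√(2/n).
z-sum = 2.241 + 0.842 = 3.083.
d_min = 3.083 × √(2/366) = 3.083 × 0.0739 = 0.228.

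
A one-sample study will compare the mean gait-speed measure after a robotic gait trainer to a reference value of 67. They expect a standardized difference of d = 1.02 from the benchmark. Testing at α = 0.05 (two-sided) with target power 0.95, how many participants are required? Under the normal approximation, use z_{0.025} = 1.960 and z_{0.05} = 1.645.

For a one-sample test: n = ((z_{α/2} + z_β) / d)².
z_{α/2} + z_β = 1.960 + 1.645 = 3.605.
n = (3.605 / 1.02)² = 3.534² = 12.49.
Round up.

n = 13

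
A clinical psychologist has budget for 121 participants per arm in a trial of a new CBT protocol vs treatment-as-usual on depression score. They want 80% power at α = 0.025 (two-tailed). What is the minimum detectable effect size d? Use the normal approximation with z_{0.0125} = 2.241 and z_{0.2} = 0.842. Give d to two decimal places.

d_min ≈ 0.40

For two independent groups of n = 121 each: d_min = (z_{α/2} + z_β)·√(2/n).
z-sum = 2.241 + 0.842 = 3.083.
d_min = 3.083 × √(2/121) = 3.083 × 0.1286 = 0.396.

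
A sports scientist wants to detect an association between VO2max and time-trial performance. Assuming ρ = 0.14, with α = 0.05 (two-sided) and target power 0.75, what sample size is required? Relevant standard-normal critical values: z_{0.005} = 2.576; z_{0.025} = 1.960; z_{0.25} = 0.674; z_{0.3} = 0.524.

Fisher's z: C = ½·ln((1+r)/(1−r)) = ½·ln(1.3256) = 0.1409.
n = ((z_{α/2} + z_β)/C)² + 3.
(1.960 + 0.674) / 0.1409 = 2.634 / 0.1409 = 18.694.
n = 18.694² + 3 = 349.47 + 3 = 352.5.
Round up.

n = 353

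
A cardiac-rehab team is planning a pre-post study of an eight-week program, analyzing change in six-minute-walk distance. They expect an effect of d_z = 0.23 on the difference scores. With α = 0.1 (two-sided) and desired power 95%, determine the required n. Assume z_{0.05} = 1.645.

n = 205 pairs

For a paired (one-sample on differences) test: n = ((z_{α/2} + z_β) / d)².
z_{α/2} + z_β = 1.645 + 1.645 = 3.290.
n = (3.290 / 0.23)² = 14.304² = 204.61.
Round up.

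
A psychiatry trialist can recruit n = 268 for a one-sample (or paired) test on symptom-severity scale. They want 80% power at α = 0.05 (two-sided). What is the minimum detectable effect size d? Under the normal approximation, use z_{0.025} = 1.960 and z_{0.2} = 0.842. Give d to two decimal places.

d_min ≈ 0.17

For a single sample (or paired design) of n = 268: d_min = (z_{α/2} + z_β)/√n.
z-sum = 1.960 + 0.842 = 2.802.
d_min = 2.802 / √268 = 2.802 / 16.371 = 0.171.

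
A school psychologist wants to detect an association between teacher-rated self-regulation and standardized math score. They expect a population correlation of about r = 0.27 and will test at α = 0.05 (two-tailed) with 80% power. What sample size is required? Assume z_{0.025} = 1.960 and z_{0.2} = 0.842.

n = 106

Fisher's z: C = ½·ln((1+r)/(1−r)) = ½·ln(1.7397) = 0.2769.
n = ((z_{α/2} + z_β)/C)² + 3.
(1.960 + 0.842) / 0.2769 = 2.802 / 0.2769 = 10.119.
n = 10.119² + 3 = 102.40 + 3 = 105.4.
Round up.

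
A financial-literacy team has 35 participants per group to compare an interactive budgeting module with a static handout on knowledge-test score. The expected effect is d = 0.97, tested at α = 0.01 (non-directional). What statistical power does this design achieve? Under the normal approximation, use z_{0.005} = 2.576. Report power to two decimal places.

For two equal groups, power = Φ(d·√(n/2) − z_{α/2}).
d·√(n/2) = 0.97 × √(35/2) = 0.97 × 4.183 = 4.058.
z_β = 4.058 − 2.576 = 1.482.
Power = Φ(1.482) = 0.931.

power ≈ 0.93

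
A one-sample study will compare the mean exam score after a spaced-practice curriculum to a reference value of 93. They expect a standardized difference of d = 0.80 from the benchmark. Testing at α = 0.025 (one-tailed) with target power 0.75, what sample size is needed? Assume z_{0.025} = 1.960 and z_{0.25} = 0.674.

For a one-sample test: n = ((z_{α} + z_β) / d)².
z_{α} + z_β = 1.960 + 0.674 = 2.634.
n = (2.634 / 0.80)² = 3.292² = 10.84.
Round up.

n = 11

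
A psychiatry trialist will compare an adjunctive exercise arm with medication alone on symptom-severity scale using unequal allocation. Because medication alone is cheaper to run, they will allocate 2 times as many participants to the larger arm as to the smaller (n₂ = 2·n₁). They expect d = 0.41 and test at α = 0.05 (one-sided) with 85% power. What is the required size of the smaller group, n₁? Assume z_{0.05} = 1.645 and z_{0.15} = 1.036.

With allocation ratio k = n₂/n₁ = 2, Var(x̄₁−x̄₂) = σ²(1/n₁ + 1/(k·n₁)) = σ²·(k+1)/(k·n₁).
So n₁ = (1 + 1/k)·((z_{α} + z_β)/d)² = 1.500 × (2.681/0.41)².
n₁ = 1.500 × 42.76 = 64.1.
Round up: n₁ = 65, giving n₂ = 2 × 65 = 130.

n₁ = 65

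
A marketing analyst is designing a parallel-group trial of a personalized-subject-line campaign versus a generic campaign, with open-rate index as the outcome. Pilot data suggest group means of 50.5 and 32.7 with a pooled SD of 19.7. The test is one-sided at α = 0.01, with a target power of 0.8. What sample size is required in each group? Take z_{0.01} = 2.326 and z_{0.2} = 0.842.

n = 25 per group

Cohen's d = |M₁ − M₂| / SD_pooled = |50.5 − 32.7| / 19.7 = 17.8 / 19.7 = 0.904.
For two independent groups with equal n: n = 2·((z_{α} + z_β) / d)².
z_{α} + z_β = 2.326 + 0.842 = 3.168.
n = 2 × (3.168 / 0.904)² = 2 × 3.504² = 2 × 12.28 = 24.6.
Round up to the next whole participant.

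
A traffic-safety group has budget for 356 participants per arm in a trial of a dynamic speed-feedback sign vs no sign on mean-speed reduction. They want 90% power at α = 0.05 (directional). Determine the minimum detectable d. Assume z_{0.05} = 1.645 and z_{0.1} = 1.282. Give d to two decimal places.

d_min ≈ 0.22

For two independent groups of n = 356 each: d_min = (z_{α} + z_β)·√(2/n).
z-sum = 1.645 + 1.282 = 2.927.
d_min = 2.927 × √(2/356) = 2.927 × 0.0750 = 0.219.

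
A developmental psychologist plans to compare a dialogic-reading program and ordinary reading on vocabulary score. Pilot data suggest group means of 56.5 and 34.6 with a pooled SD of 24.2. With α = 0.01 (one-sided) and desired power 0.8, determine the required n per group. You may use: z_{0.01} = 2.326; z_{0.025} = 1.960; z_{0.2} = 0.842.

Cohen's d = |M₁ − M₂| / SD_pooled = |56.5 − 34.6| / 24.2 = 21.9 / 24.2 = 0.905.
For two independent groups with equal n: n = 2·((z_{α} + z_β) / d)².
z_{α} + z_β = 2.326 + 0.842 = 3.168.
n = 2 × (3.168 / 0.905)² = 2 × 3.501² = 2 × 12.25 = 24.5.
Round up to the next whole participant.

n = 25 per group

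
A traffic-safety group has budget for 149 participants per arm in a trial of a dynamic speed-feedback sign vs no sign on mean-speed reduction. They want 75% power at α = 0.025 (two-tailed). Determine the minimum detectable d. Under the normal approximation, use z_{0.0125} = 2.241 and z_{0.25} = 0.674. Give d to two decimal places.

d_min ≈ 0.34

For two independent groups of n = 149 each: d_min = (z_{α/2} + z_β)·√(2/n).
z-sum = 2.241 + 0.674 = 2.915.
d_min = 2.915 × √(2/149) = 2.915 × 0.1159 = 0.338.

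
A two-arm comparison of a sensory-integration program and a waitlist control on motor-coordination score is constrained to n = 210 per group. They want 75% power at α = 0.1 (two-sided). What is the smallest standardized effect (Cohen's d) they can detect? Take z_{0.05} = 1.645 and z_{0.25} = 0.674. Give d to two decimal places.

For two independent groups of n = 210 each: d_min = (z_{α/2} + z_β)·√(2/n).
z-sum = 1.645 + 0.674 = 2.319.
d_min = 2.319 × √(2/210) = 2.319 × 0.0976 = 0.226.

d_min ≈ 0.23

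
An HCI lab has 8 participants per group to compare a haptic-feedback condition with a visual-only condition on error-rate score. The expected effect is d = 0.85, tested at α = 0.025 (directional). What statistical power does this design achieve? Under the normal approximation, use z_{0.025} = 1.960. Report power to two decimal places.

power ≈ 0.40

For two equal groups, power = Φ(d·√(n/2) − z_{α}).
d·√(n/2) = 0.85 × √(8/2) = 0.85 × 2.000 = 1.700.
z_β = 1.700 − 1.960 = -0.260.
Power = Φ(-0.260) = 0.397.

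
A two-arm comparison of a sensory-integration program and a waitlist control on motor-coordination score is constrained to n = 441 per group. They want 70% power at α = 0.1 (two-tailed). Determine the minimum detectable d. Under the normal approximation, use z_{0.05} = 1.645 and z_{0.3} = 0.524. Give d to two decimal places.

For two independent groups of n = 441 each: d_min = (z_{α/2} + z_β)·√(2/n).
z-sum = 1.645 + 0.524 = 2.169.
d_min = 2.169 × √(2/441) = 2.169 × 0.0673 = 0.146.

d_min ≈ 0.15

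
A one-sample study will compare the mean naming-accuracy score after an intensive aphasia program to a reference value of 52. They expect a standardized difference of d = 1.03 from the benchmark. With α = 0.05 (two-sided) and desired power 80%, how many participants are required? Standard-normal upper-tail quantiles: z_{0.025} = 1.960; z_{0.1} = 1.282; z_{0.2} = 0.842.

n = 8

For a one-sample test: n = ((z_{α/2} + z_β) / d)².
z_{α/2} + z_β = 1.960 + 0.842 = 2.802.
n = (2.802 / 1.03)² = 2.720² = 7.40.
Round up.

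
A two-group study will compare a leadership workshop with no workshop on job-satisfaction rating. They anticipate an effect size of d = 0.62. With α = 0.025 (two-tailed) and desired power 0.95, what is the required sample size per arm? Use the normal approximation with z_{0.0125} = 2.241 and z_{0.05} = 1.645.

n = 79 per group

For two independent groups with equal n: n = 2·((z_{α/2} + z_β) / d)².
z_{α/2} + z_β = 2.241 + 1.645 = 3.886.
n = 2 × (3.886 / 0.62)² = 2 × 6.268² = 2 × 39.28 = 78.6.
Round up to the next whole participant.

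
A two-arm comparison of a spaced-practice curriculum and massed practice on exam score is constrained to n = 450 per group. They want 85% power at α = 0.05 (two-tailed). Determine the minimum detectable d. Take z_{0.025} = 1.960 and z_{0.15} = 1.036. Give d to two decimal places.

d_min ≈ 0.20

For two independent groups of n = 450 each: d_min = (z_{α/2} + z_β)·√(2/n).
z-sum = 1.960 + 1.036 = 2.996.
d_min = 2.996 × √(2/450) = 2.996 × 0.0667 = 0.200.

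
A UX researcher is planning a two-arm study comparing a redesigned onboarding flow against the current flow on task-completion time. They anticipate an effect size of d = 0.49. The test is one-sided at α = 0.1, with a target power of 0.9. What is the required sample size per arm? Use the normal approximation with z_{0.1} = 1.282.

n = 55 per group

For two independent groups with equal n: n = 2·((z_{α} + z_β) / d)².
z_{α} + z_β = 1.282 + 1.282 = 2.564.
n = 2 × (2.564 / 0.49)² = 2 × 5.233² = 2 × 27.38 = 54.8.
Round up to the next whole participant.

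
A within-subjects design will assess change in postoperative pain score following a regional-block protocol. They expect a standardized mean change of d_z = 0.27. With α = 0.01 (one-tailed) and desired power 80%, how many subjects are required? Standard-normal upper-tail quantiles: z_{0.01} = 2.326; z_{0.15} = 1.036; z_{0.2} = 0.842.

For a paired (one-sample on differences) test: n = ((z_{α} + z_β) / d)².
z_{α} + z_β = 2.326 + 0.842 = 3.168.
n = (3.168 / 0.27)² = 11.733² = 137.67.
Round up.

n = 138 pairs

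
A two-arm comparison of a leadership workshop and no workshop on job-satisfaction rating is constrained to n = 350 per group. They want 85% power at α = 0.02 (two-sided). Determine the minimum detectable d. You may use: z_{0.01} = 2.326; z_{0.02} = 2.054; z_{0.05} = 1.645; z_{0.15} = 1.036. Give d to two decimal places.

d_min ≈ 0.25

For two independent groups of n = 350 each: d_min = (z_{α/2} + z_β)·√(2/n).
z-sum = 2.326 + 1.036 = 3.362.
d_min = 3.362 × √(2/350) = 3.362 × 0.0756 = 0.254.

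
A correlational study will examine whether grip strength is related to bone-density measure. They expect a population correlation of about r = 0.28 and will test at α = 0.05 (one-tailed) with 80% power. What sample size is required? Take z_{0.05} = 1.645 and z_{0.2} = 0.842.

n = 78

Fisher's z: C = ½·ln((1+r)/(1−r)) = ½·ln(1.7778) = 0.2877.
n = ((z_{α} + z_β)/C)² + 3.
(1.645 + 0.842) / 0.2877 = 2.487 / 0.2877 = 8.644.
n = 8.644² + 3 = 74.73 + 3 = 77.7.
Round up.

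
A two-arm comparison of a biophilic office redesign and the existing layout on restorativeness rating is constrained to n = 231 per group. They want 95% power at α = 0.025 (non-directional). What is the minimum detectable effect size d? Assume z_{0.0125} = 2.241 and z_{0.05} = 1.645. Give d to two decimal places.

For two independent groups of n = 231 each: d_min = (z_{α/2} + z_β)·√(2/n).
z-sum = 2.241 + 1.645 = 3.886.
d_min = 3.886 × √(2/231) = 3.886 × 0.0930 = 0.362.

d_min ≈ 0.36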